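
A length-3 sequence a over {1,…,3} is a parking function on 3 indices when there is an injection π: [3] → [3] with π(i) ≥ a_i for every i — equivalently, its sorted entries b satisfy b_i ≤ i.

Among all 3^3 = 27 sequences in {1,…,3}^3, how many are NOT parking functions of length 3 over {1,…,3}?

11

#PF = (4−3)·4^(3−1) = 1 · 16 = 16 (Konheim–Weiss)
Check (3,2,2) → sorted (2,2,3): b_1=2>1, not a PF.
3^3 − 16 = 27 − 16 = 11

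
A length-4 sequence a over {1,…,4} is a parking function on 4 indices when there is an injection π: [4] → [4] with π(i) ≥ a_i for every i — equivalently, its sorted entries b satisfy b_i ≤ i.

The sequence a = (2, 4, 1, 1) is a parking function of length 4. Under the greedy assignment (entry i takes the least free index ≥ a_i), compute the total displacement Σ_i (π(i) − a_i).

2

Σπ = 4·5/2 = 10 (π permutes [4]); Σa = 2+4+1+1 = 8; disp = 10−8 = 2.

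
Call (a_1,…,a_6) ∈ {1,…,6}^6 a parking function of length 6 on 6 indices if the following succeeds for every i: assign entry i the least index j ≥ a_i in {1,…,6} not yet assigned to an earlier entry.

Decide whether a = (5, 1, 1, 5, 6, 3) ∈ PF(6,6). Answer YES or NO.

Order a: b = (1, 1, 3, 5, 5, 6).
  b_1=1 ≤ 1
  b_2=1 ≤ 2
  b_3=3 ≤ 3
  b_4=5 > 4
  fails at i=4 ⇒ NO

NO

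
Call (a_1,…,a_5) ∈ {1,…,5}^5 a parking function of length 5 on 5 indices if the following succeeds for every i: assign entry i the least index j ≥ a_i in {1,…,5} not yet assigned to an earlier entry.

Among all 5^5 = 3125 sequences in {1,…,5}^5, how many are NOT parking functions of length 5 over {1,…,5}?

|PF(5,5)| = (5−5+1)·(5+1)^(5−1) = 1·1296 = 1296 [KW]
One tuple (3,5,3,5,2) → sorted (2,3,3,5,5): b_1=2>1, not a PF.
Total 3125; non-PF = 3125−1296 = 1829

1829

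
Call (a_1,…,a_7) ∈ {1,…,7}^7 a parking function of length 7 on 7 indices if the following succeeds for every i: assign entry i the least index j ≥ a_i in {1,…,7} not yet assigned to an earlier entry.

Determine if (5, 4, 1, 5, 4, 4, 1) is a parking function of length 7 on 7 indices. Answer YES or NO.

Rearranged: b = (1, 1, 4, 4, 4, 5, 5).
  b_1=1 ≤ 1
  b_2=1 ≤ 2
  b_3=4 > 3
  fails at i=3 ⇒ NO

NO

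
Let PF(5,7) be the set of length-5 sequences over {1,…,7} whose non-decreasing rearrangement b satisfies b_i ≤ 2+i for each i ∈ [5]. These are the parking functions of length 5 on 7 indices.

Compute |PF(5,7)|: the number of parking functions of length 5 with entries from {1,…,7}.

12288

Count = (7−5+1)·(7+1)^(5−1) = 3 · 4096 = 12288
One tuple (7,3,1,4,3) → sorted (1,3,3,4,7): b_i ≤ 2+i ∀i, a PF.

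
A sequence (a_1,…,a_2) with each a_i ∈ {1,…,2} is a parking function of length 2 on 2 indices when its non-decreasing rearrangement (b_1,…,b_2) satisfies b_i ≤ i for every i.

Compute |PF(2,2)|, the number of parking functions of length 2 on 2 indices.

#PF = (3−2)·3^(2−1) = 1·3 = 3 [KW]
Example (1,1) → sorted (1,1): b_i ≤ i ∀i, a PF.

3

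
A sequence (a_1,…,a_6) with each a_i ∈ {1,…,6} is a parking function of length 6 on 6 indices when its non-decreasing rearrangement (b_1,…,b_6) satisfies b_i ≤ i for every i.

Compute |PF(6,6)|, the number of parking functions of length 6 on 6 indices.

16807

|PF(6,6)| = (6+1−6)·(6+1)^{6−1} = 1 · 16807 = 16807 (Pollak)
Check (1,4,2,6,4,1) → sorted (1,1,2,4,4,6): b_i ≤ i ∀i, a PF.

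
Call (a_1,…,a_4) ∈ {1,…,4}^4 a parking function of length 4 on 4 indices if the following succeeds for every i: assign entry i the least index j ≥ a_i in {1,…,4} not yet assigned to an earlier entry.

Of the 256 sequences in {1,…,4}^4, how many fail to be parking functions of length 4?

131

|PF(4,4)| = 1·5^3 = 1×125 = 125 (Pollak)
Example (4,4,3,3) → sorted (3,3,4,4): b_1=3>1, not a PF.
So 256 − 125 = 131 fail.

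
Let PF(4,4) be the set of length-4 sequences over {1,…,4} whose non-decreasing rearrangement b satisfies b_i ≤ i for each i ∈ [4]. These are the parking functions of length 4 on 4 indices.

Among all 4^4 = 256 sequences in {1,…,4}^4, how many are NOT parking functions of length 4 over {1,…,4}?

131

|PF| = (5−4)·5^(4−1) = 1 · 125 = 125 [KW]
E.g. (4,2,4,4) → sorted (2,4,4,4): b_1=2>1, not a PF.
4^4 − 125 = 256 − 125 = 131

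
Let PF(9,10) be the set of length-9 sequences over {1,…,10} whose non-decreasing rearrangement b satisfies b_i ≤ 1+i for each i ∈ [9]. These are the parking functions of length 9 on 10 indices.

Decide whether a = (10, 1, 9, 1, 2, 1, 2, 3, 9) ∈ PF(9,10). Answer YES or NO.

Rearranged: b = (1, 1, 1, 2, 2, 3, 9, 9, 10).
  b_1=1 ≤ 2
  b_2=1 ≤ 3
  b_3=1 ≤ 4
  b_4=2 ≤ 5
  b_5=2 ≤ 6
  b_6=3 ≤ 7
  b_7=9 > 8
  fails at i=7 ⇒ NO

NO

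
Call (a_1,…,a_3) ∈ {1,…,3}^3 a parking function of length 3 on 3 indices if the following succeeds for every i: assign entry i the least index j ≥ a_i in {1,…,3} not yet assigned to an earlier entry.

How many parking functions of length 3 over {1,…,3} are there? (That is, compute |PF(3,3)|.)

#PF = (3+1−3)·(3+1)^{3−1} = 1 · 16 = 16 (Pollak)
Example (2,1,2) → sorted (1,2,2): b_i ≤ i ∀i, a PF.

16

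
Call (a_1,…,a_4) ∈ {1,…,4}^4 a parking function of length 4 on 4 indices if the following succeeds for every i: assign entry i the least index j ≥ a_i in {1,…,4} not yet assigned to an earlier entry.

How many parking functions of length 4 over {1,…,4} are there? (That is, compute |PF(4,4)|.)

#PF = (5−4)·5^(4−1) = 1·125 = 125 (Konheim–Weiss)
One tuple (1,2,3,4) → sorted (1,2,3,4): b_i ≤ i ∀i, a PF.

125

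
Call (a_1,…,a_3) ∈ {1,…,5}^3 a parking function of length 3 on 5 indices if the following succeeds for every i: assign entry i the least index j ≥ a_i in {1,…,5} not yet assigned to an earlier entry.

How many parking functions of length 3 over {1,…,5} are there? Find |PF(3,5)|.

108

#PF = (6−3)·6^(3−1) = 3 · 36 = 108
One tuple (1,2,2) → sorted (1,2,2): b_i ≤ 2+i ∀i, a PF.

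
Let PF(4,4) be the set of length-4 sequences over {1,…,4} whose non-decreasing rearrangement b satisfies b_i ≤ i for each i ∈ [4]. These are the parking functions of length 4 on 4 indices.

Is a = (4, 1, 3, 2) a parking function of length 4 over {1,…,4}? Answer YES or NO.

YES

Sorted: b = (1, 2, 3, 4).
  b_1=1 ≤ 1
  b_2=2 ≤ 2
  b_3=3 ≤ 3
  b_4=4 ≤ 4
All bounds hold ⇒ YES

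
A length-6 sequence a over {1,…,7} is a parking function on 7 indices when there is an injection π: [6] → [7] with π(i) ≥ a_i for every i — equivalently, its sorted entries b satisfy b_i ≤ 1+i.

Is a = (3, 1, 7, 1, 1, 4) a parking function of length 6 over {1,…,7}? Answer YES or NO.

Sorted: b = (1, 1, 1, 3, 4, 7).
  b_1=1 ≤ 2
  b_2=1 ≤ 3
  b_3=1 ≤ 4
  b_4=3 ≤ 5
  b_5=4 ≤ 6
  b_6=7 ≤ 7
All bounds hold ⇒ YES

YES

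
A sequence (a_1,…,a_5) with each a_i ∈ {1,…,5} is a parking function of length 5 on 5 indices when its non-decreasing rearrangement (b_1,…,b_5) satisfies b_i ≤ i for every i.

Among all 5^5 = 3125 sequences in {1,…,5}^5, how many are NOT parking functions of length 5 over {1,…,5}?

#PF = 1·6^4 = 1 · 1296 = 1296
E.g. (5,5,4,4,3) → sorted (3,4,4,5,5): b_1=3>1, not a PF.
5^5 − 1296 = 3125 − 1296 = 1829

1829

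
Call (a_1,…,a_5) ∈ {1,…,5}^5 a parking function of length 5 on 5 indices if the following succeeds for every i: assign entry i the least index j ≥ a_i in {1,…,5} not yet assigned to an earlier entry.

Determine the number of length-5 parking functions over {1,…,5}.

|PF(5,5)| = (6−5)·6^(5−1) = 1×1296 = 1296 (Konheim–Weiss)
Example (1,1,2,3,5) → sorted (1,1,2,3,5): b_i ≤ i ∀i, a PF.

1296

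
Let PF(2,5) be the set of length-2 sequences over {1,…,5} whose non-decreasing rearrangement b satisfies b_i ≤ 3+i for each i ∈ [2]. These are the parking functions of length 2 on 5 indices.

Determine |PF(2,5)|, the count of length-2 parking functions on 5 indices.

Count = 4·6^1 = 4·6 = 24
Example (1,5) → sorted (1,5): b_i ≤ 3+i ∀i, a PF.

24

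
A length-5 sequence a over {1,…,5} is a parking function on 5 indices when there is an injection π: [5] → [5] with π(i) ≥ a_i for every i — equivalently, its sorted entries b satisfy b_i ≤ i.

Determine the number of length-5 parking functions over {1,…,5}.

1296

#PF = (5−5+1)·(5+1)^(5−1) = 1×1296 = 1296 [KW]
Check (4,2,4,2,1) → sorted (1,2,2,4,4): b_i ≤ i ∀i, a PF.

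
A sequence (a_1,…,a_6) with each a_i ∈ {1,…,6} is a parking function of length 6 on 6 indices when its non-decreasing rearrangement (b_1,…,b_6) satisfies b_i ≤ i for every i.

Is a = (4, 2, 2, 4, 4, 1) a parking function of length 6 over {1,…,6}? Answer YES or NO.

Rearranged: b = (1, 2, 2, 4, 4, 4).
  b_1=1 ≤ 1
  b_2=2 ≤ 2
  b_3=2 ≤ 3
  b_4=4 ≤ 4
  b_5=4 ≤ 5
  b_6=4 ≤ 6
All bounds hold ⇒ YES

YES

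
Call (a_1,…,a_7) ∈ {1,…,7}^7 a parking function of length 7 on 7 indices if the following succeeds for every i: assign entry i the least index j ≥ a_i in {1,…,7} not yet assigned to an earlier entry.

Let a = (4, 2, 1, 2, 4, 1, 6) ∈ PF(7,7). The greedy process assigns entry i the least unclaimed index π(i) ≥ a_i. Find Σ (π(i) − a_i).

Σπ = 7·8/2 = 28 (π permutes [7]); Σa = 4+2+1+2+4+1+6 = 20; disp = 28−20 = 8.

8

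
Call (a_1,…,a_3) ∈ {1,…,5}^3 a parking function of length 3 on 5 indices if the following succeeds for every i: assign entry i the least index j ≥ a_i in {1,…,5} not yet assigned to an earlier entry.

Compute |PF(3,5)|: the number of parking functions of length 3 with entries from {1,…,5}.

108

|PF| = (5−3+1)·(5+1)^(3−1) = 3 · 36 = 108
Check (3,5,4) → sorted (3,4,5): b_i ≤ 2+i ∀i, a PF.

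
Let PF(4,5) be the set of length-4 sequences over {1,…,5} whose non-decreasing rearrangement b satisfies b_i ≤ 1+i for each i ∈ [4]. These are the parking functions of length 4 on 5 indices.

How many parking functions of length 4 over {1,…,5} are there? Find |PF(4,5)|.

|PF(4,5)| = 2·6^3 = 2·216 = 432 (Pollak)
Example (4,4,2,2) → sorted (2,2,4,4): b_i ≤ 1+i ∀i, a PF.

432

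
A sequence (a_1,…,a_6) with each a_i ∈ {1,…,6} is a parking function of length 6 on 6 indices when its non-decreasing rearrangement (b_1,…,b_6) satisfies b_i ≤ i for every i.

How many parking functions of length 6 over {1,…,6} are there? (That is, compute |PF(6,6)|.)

|PF| = (6−6+1)·(6+1)^(6−1) = 1 · 16807 = 16807
Example (2,5,1,1,2,3) → sorted (1,1,2,2,3,5): b_i ≤ i ∀i, a PF.

16807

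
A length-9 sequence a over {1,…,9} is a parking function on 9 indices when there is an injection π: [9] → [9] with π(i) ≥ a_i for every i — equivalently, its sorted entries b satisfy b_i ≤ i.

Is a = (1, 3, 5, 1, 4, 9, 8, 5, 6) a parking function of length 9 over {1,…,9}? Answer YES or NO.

YES

Sorted: b = (1, 1, 3, 4, 5, 5, 6, 8, 9).
  b_1=1 ≤ 1
  b_2=1 ≤ 2
  b_3=3 ≤ 3
  b_4=4 ≤ 4
  b_5=5 ≤ 5
  b_6=5 ≤ 6
  b_7=6 ≤ 7
  b_8=8 ≤ 8
  b_9=9 ≤ 9
All bounds hold ⇒ YES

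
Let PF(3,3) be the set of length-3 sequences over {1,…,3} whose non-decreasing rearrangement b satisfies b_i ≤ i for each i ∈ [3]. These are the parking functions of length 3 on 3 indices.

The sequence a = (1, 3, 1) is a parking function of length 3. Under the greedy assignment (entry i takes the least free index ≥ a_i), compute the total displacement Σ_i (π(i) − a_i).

Σπ = 6 ({1..3} each once); Σa = 1+3+1 = 5; disp = 6−5 = 1.

1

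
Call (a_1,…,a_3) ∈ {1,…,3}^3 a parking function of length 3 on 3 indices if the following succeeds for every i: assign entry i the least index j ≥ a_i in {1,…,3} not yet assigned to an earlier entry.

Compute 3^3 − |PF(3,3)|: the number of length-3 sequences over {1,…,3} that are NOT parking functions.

11

Count = (3+1−3)·(3+1)^{3−1} = 1×16 = 16 (Pollak)
Example (3,3,3) → sorted (3,3,3): b_1=3>1, not a PF.
3^3 − 16 = 27 − 16 = 11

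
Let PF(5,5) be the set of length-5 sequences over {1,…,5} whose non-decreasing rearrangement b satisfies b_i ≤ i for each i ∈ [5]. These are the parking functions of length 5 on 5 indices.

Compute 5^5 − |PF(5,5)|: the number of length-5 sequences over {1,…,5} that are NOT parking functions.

|PF| = (5−5+1)·(5+1)^(5−1) = 1×1296 = 1296 [KW]
E.g. (3,2,5,2,3) → sorted (2,2,3,3,5): b_1=2>1, not a PF.
So 3125 − 1296 = 1829 fail.

1829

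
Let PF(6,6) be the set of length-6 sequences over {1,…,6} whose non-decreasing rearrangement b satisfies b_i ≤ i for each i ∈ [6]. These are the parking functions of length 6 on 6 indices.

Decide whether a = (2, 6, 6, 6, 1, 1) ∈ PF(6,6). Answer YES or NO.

Sorted: b = (1, 1, 2, 6, 6, 6).
  b_1=1 ≤ 1
  b_2=1 ≤ 2
  b_3=2 ≤ 3
  b_4=6 > 4
  fails at i=4 ⇒ NO

NO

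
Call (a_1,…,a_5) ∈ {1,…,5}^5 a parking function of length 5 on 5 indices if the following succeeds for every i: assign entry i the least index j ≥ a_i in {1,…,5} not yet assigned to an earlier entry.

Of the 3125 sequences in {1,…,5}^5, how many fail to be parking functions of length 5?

1829

#PF = (5+1−5)·(5+1)^{5−1} = 1 · 1296 = 1296 (Konheim–Weiss)
E.g. (5,2,5,2,1) → sorted (1,2,2,5,5): b_4=5>4, not a PF.
Total 3125; non-PF = 3125−1296 = 1829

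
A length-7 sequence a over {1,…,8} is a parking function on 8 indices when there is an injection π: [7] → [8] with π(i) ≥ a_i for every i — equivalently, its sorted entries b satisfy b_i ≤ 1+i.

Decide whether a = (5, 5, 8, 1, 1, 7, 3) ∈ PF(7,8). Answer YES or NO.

Order a: b = (1, 1, 3, 5, 5, 7, 8).
  b_1=1 ≤ 2
  b_2=1 ≤ 3
  b_3=3 ≤ 4
  b_4=5 ≤ 5
  b_5=5 ≤ 6
  b_6=7 ≤ 7
  b_7=8 ≤ 8
All bounds hold ⇒ YES

YES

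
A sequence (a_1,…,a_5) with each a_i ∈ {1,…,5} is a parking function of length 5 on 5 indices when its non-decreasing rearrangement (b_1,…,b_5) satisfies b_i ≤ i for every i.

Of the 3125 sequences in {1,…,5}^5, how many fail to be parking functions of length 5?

1829

|PF| = 1·6^4 = 1 · 1296 = 1296 [KW]
Example (4,5,4,3,2) → sorted (2,3,4,4,5): b_1=2>1, not a PF.
5^5 − 1296 = 3125 − 1296 = 1829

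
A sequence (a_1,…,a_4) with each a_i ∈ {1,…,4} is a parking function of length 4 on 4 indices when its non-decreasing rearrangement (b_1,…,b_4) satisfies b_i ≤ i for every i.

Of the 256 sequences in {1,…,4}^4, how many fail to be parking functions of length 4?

#PF = (5−4)·5^(4−1) = 1 · 125 = 125 [KW]
One tuple (3,3,4,2) → sorted (2,3,3,4): b_1=2>1, not a PF.
4^4 − 125 = 256 − 125 = 131

131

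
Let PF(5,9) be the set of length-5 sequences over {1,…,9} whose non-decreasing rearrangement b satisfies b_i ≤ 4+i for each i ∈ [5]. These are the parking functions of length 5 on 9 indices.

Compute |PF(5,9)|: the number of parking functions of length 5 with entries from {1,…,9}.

50000

#PF = (10−5)·10^(5−1) = 5×10000 = 50000 [KW]
One tuple (6,3,3,2,7) → sorted (2,3,3,6,7): b_i ≤ 4+i ∀i, a PF.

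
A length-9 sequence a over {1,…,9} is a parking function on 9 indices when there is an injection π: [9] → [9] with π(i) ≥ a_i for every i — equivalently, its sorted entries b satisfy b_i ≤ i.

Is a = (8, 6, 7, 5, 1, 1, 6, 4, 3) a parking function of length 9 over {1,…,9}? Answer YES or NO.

YES

Rearranged: b = (1, 1, 3, 4, 5, 6, 6, 7, 8).
  b_1=1 ≤ 1
  b_2=1 ≤ 2
  b_3=3 ≤ 3
  b_4=4 ≤ 4
  b_5=5 ≤ 5
  b_6=6 ≤ 6
  b_7=6 ≤ 7
  b_8=7 ≤ 8
  b_9=8 ≤ 9
All bounds hold ⇒ YES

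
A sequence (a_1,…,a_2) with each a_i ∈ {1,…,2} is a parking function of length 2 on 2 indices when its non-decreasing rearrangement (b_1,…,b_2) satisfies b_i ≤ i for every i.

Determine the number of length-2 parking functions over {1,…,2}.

3

#PF = 1·3^1 = 1·3 = 3 [KW]
E.g. (1,1) → sorted (1,1): b_i ≤ i ∀i, a PF.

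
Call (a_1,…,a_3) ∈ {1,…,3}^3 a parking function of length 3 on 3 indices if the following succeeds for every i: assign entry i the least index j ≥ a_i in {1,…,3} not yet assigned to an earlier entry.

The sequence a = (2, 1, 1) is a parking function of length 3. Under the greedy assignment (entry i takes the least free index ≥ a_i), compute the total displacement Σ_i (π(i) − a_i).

2

Σπ(i) = 1+…+3 = 6; Σa = 2+1+1 = 4; disp = 6−4 = 2.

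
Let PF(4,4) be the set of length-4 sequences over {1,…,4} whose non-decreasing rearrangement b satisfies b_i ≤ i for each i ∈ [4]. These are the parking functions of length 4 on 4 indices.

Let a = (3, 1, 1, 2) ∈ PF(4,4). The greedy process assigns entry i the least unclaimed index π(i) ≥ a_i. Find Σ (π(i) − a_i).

3

Σπ = 10 ({1..4} each once); Σa = 3+1+1+2 = 7; disp = 10−7 = 3.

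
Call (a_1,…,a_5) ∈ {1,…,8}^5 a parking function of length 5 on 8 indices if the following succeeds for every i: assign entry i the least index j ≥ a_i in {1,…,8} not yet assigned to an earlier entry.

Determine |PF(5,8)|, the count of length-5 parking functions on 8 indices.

26244

Count = (8−5+1)·(8+1)^(5−1) = 4×6561 = 26244 (Pollak)
E.g. (2,3,1,5,5) → sorted (1,2,3,5,5): b_i ≤ 3+i ∀i, a PF.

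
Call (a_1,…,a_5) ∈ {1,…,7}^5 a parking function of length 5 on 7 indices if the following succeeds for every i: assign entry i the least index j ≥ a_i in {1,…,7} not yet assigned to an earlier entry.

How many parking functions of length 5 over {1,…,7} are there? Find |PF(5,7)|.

Count = (8−5)·8^(5−1) = 3·4096 = 12288 (Pollak)
Example (3,4,2,6,4) → sorted (2,3,4,4,6): b_i ≤ 2+i ∀i, a PF.

12288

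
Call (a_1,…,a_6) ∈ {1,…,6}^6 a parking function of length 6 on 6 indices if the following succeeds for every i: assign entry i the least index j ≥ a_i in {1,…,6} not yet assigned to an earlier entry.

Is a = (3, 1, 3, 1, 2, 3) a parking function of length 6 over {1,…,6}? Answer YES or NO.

Order a: b = (1, 1, 2, 3, 3, 3).
  b_1=1 ≤ 1
  b_2=1 ≤ 2
  b_3=2 ≤ 3
  b_4=3 ≤ 4
  b_5=3 ≤ 5
  b_6=3 ≤ 6
All bounds hold ⇒ YES

YES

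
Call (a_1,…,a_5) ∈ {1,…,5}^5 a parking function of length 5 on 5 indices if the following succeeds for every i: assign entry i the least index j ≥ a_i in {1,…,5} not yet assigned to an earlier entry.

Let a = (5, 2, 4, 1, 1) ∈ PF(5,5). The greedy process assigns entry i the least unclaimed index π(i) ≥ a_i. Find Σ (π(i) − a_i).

Σπ = 15 ({1..5} each once); Σa = 5+2+4+1+1 = 13; disp = 15−13 = 2.

2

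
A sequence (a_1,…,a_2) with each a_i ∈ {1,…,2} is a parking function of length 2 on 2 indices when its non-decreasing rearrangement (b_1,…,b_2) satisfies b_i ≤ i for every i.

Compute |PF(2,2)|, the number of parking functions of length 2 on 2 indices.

|PF| = (2−2+1)·(2+1)^(2−1) = 1·3 = 3
Example (1,2) → sorted (1,2): b_i ≤ i ∀i, a PF.

3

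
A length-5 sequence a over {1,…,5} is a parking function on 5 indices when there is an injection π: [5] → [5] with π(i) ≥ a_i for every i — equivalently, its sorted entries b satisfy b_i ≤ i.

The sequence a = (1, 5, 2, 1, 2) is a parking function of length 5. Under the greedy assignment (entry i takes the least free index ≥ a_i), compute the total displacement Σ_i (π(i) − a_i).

4

Σπ = 5·6/2 = 15 (π permutes [5]); Σa = 1+5+2+1+2 = 11; disp = 15−11 = 4.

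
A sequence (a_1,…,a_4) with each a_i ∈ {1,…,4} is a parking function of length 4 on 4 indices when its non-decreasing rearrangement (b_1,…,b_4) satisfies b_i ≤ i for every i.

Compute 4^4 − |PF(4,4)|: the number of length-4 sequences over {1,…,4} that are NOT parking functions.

|PF| = (4−4+1)·(4+1)^(4−1) = 1×125 = 125 [KW]
One tuple (2,3,4,3) → sorted (2,3,3,4): b_1=2>1, not a PF.
Total 256; non-PF = 256−125 = 131

131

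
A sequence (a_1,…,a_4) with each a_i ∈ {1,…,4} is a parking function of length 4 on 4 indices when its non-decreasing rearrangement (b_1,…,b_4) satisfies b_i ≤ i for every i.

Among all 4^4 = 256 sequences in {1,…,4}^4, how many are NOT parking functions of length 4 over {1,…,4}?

131

Count = (4+1−4)·(4+1)^{4−1} = 1·125 = 125 (Pollak)
Check (3,4,3,3) → sorted (3,3,3,4): b_1=3>1, not a PF.
Total 256; non-PF = 256−125 = 131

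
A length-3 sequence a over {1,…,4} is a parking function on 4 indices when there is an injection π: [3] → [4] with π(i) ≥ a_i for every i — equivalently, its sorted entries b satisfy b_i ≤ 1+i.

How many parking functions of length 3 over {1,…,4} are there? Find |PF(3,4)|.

#PF = (4+1−3)·(4+1)^{3−1} = 2·25 = 50 [KW]
Check (2,2,4) → sorted (2,2,4): b_i ≤ 1+i ∀i, a PF.

50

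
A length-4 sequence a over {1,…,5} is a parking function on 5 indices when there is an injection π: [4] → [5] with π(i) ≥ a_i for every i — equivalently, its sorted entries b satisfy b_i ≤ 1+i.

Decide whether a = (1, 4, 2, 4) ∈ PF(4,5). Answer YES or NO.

Rearranged: b = (1, 2, 4, 4).
  b_1=1 ≤ 2
  b_2=2 ≤ 3
  b_3=4 ≤ 4
  b_4=4 ≤ 5
All bounds hold ⇒ YES

YES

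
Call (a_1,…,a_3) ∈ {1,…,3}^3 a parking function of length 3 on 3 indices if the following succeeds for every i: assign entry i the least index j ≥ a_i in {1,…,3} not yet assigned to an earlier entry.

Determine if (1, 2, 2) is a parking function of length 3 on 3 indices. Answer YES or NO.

YES

Rearranged: b = (1, 2, 2).
  b_1=1 ≤ 1
  b_2=2 ≤ 2
  b_3=2 ≤ 3
All bounds hold ⇒ YES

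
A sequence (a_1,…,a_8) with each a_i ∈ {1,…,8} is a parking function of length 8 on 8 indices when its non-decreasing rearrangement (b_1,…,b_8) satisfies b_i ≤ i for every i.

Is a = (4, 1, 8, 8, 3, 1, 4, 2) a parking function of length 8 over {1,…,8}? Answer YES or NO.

Order a: b = (1, 1, 2, 3, 4, 4, 8, 8).
  b_1=1 ≤ 1
  b_2=1 ≤ 2
  b_3=2 ≤ 3
  b_4=3 ≤ 4
  b_5=4 ≤ 5
  b_6=4 ≤ 6
  b_7=8 > 7
  fails at i=7 ⇒ NO

NO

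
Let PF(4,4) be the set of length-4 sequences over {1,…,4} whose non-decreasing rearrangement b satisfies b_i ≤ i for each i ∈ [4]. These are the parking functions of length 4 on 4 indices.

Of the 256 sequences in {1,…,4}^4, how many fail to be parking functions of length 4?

|PF| = (4+1−4)·(4+1)^{4−1} = 1·125 = 125 (Konheim–Weiss)
One tuple (3,4,3,3) → sorted (3,3,3,4): b_1=3>1, not a PF.
So 256 − 125 = 131 fail.

131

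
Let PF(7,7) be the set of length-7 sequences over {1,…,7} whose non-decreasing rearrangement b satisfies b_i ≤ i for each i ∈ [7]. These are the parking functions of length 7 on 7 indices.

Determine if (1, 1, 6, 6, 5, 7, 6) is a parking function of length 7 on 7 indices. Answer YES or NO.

NO

Rearranged: b = (1, 1, 5, 6, 6, 6, 7).
  b_1=1 ≤ 1
  b_2=1 ≤ 2
  b_3=5 > 3
  fails at i=3 ⇒ NO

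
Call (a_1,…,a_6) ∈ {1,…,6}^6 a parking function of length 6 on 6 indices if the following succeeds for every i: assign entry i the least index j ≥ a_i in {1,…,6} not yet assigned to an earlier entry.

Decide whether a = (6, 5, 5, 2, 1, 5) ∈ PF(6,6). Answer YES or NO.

NO

Rearranged: b = (1, 2, 5, 5, 5, 6).
  b_1=1 ≤ 1
  b_2=2 ≤ 2
  b_3=5 > 3
  fails at i=3 ⇒ NO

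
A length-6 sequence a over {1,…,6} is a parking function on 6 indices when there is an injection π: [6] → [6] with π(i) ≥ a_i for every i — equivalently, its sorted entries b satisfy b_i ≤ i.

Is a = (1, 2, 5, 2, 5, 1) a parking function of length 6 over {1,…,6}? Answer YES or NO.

Rearranged: b = (1, 1, 2, 2, 5, 5).
  b_1=1 ≤ 1
  b_2=1 ≤ 2
  b_3=2 ≤ 3
  b_4=2 ≤ 4
  b_5=5 ≤ 5
  b_6=5 ≤ 6
All bounds hold ⇒ YES

YES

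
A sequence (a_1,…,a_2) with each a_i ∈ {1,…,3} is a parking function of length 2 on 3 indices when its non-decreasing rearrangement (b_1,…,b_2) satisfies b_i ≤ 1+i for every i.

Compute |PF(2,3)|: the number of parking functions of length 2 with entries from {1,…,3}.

Count = (4−2)·4^(2−1) = 2·4 = 8 (Konheim–Weiss)
Check (3,2) → sorted (2,3): b_i ≤ 1+i ∀i, a PF.

8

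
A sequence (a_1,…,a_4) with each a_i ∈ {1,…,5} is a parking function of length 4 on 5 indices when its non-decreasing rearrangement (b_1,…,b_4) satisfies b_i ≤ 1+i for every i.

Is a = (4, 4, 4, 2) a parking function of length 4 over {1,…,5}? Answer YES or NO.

Order a: b = (2, 4, 4, 4).
  b_1=2 ≤ 2
  b_2=4 > 3
  fails at i=2 ⇒ NO

NO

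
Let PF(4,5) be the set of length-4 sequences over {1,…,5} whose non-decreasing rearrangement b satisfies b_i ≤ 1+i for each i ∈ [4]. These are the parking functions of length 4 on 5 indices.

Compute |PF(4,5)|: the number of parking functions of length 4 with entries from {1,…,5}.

432

Count = (5−4+1)·(5+1)^(4−1) = 2×216 = 432 (Pollak)
E.g. (4,3,2,2) → sorted (2,2,3,4): b_i ≤ 1+i ∀i, a PF.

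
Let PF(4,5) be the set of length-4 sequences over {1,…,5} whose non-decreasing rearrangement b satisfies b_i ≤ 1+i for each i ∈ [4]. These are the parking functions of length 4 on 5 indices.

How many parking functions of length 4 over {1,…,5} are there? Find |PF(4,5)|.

#PF = 2·6^3 = 2×216 = 432 [KW]
One tuple (2,4,3,2) → sorted (2,2,3,4): b_i ≤ 1+i ∀i, a PF.

432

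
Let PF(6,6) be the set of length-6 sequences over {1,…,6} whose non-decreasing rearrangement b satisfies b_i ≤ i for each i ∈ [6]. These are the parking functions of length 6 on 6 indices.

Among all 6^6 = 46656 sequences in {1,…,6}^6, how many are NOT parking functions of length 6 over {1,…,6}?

29849

|PF(6,6)| = (7−6)·7^(6−1) = 1 · 16807 = 16807 (Konheim–Weiss)
E.g. (5,3,6,6,3,6) → sorted (3,3,5,6,6,6): b_1=3>1, not a PF.
So 46656 − 16807 = 29849 fail.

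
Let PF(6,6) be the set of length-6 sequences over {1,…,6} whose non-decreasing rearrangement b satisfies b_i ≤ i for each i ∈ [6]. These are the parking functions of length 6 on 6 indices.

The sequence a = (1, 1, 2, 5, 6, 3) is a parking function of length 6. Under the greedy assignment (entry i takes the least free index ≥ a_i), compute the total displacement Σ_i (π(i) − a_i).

Σπ = 21 ({1..6} each once); Σa = 1+1+2+5+6+3 = 18; disp = 21−18 = 3.

3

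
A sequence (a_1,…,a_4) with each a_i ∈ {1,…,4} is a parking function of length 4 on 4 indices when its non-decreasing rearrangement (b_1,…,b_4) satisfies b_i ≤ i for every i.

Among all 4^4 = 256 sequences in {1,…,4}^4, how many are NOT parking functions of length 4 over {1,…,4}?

131

Count = (4−4+1)·(4+1)^(4−1) = 1 · 125 = 125
One tuple (3,3,3,1) → sorted (1,3,3,3): b_2=3>2, not a PF.
So 256 − 125 = 131 fail.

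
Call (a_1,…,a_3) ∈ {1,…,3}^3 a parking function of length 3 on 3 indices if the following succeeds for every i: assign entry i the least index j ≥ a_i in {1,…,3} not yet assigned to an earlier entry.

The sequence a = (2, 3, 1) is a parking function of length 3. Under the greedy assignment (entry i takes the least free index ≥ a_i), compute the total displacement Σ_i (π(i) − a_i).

0

Σπ = 3·4/2 = 6 (π permutes [3]); Σa = 2+3+1 = 6; disp = 6−6 = 0.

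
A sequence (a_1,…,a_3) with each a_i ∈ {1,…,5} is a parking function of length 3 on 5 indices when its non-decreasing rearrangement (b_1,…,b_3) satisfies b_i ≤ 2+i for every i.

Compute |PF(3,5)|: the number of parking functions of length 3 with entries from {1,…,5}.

Count = (5+1−3)·(5+1)^{3−1} = 3×36 = 108
One tuple (4,2,2) → sorted (2,2,4): b_i ≤ 2+i ∀i, a PF.

108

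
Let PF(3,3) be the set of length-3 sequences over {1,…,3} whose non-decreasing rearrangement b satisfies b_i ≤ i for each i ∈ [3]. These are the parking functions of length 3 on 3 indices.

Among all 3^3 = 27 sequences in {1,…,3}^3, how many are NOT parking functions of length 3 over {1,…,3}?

|PF(3,3)| = 1·4^2 = 1 · 16 = 16 [KW]
One tuple (3,3,3) → sorted (3,3,3): b_1=3>1, not a PF.
3^3 − 16 = 27 − 16 = 11

11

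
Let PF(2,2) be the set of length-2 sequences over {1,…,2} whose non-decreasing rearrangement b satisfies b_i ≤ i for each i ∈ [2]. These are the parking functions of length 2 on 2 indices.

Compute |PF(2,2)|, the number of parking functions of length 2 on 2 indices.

3

Count = (2+1−2)·(2+1)^{2−1} = 1×3 = 3
Check (1,1) → sorted (1,1): b_i ≤ i ∀i, a PF.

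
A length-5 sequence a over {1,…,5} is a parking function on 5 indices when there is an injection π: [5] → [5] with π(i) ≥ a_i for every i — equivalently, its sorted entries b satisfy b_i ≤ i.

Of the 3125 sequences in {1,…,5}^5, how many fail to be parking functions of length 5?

Count = (6−5)·6^(5−1) = 1·1296 = 1296 (Pollak)
Example (5,5,4,3,5) → sorted (3,4,5,5,5): b_1=3>1, not a PF.
Total 3125; non-PF = 3125−1296 = 1829

1829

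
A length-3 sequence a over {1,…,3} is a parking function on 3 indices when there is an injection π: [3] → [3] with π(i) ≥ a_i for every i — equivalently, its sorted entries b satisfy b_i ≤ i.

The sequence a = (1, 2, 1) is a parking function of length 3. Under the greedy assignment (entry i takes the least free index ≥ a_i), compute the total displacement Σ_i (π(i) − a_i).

Σπ = 6 ({1..3} each once); Σa = 1+2+1 = 4; disp = 6−4 = 2.

2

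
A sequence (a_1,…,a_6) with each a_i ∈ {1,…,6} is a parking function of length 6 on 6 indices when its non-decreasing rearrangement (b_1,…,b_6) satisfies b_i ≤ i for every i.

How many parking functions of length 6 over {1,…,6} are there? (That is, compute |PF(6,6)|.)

|PF(6,6)| = (6+1−6)·(6+1)^{6−1} = 1 · 16807 = 16807 [KW]
Check (3,1,2,2,4,5) → sorted (1,2,2,3,4,5): b_i ≤ i ∀i, a PF.

16807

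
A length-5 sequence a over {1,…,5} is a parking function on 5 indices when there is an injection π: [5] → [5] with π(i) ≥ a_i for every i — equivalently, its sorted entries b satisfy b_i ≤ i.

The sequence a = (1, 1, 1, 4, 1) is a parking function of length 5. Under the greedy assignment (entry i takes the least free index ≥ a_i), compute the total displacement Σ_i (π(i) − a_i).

7

Σπ = 5·6/2 = 15 (π permutes [5]); Σa = 1+1+1+4+1 = 8; disp = 15−8 = 7.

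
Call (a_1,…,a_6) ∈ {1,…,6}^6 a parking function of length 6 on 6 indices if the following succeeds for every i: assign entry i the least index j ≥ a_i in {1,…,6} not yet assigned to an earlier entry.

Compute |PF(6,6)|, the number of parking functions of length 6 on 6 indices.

Count = (6−6+1)·(6+1)^(6−1) = 1 · 16807 = 16807 (Konheim–Weiss)
Example (2,4,2,3,2,1) → sorted (1,2,2,2,3,4): b_i ≤ i ∀i, a PF.

16807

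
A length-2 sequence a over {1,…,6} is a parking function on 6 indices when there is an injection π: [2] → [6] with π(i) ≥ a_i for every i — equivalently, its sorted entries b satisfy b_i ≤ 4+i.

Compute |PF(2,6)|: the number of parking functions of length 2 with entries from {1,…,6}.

35

#PF = (7−2)·7^(2−1) = 5·7 = 35 [KW]
Check (6,5) → sorted (5,6): b_i ≤ 4+i ∀i, a PF.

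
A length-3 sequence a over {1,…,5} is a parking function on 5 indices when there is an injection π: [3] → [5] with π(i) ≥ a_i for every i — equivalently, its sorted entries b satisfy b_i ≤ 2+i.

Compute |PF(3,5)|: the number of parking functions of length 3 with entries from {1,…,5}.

|PF| = (6−3)·6^(3−1) = 3 · 36 = 108 [KW]
Example (4,5,2) → sorted (2,4,5): b_i ≤ 2+i ∀i, a PF.

108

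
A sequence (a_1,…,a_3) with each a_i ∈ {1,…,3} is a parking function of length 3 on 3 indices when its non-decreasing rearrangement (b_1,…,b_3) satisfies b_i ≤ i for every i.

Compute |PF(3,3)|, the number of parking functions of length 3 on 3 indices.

16

#PF = 1·4^2 = 1×16 = 16 (Pollak)
Example (3,1,1) → sorted (1,1,3): b_i ≤ i ∀i, a PF.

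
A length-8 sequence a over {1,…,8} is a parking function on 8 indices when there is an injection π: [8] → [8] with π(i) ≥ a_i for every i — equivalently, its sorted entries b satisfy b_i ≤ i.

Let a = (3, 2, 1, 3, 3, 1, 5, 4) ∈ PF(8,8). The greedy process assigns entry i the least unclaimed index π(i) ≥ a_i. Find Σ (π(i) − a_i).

14

Σπ(i) = 1+…+8 = 36; Σa = 3+2+1+3+3+1+5+4 = 22; disp = 36−22 = 14.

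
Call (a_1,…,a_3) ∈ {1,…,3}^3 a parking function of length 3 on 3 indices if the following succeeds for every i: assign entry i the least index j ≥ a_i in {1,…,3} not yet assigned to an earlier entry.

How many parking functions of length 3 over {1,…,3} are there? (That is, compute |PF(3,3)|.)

|PF(3,3)| = (4−3)·4^(3−1) = 1×16 = 16 (Konheim–Weiss)
One tuple (1,3,2) → sorted (1,2,3): b_i ≤ i ∀i, a PF.

16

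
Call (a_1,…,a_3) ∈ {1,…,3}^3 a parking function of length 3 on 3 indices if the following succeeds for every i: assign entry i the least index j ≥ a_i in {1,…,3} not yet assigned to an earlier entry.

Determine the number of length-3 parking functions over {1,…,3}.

16

Count = (3+1−3)·(3+1)^{3−1} = 1 · 16 = 16
Check (1,2,3) → sorted (1,2,3): b_i ≤ i ∀i, a PF.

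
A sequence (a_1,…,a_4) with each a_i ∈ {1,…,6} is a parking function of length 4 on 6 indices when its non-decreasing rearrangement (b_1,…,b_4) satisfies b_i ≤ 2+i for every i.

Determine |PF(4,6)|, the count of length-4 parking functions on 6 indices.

#PF = (6−4+1)·(6+1)^(4−1) = 3×343 = 1029
One tuple (5,2,4,5) → sorted (2,4,5,5): b_i ≤ 2+i ∀i, a PF.

1029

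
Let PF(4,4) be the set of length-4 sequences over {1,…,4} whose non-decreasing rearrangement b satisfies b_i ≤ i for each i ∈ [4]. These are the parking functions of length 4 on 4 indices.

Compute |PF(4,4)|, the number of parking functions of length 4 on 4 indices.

#PF = (4−4+1)·(4+1)^(4−1) = 1 · 125 = 125 [KW]
Check (1,1,3,4) → sorted (1,1,3,4): b_i ≤ i ∀i, a PF.

125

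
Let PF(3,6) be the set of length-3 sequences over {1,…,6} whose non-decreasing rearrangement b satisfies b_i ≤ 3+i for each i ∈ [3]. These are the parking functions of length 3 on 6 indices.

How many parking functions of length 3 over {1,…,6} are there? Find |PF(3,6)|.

#PF = (7−3)·7^(3−1) = 4×49 = 196 [KW]
One tuple (6,4,5) → sorted (4,5,6): b_i ≤ 3+i ∀i, a PF.

196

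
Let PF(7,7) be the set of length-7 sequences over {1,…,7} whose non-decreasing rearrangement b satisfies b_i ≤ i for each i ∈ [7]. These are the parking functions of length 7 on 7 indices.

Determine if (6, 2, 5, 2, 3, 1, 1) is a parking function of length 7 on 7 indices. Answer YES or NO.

Order a: b = (1, 1, 2, 2, 3, 5, 6).
  b_1=1 ≤ 1
  b_2=1 ≤ 2
  b_3=2 ≤ 3
  b_4=2 ≤ 4
  b_5=3 ≤ 5
  b_6=5 ≤ 6
  b_7=6 ≤ 7
All bounds hold ⇒ YES

YES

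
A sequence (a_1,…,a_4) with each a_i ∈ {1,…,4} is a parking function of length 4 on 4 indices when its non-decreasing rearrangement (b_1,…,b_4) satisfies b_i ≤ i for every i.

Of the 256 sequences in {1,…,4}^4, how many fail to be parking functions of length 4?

131

|PF(4,4)| = 1·5^3 = 1·125 = 125
Check (4,3,3,4) → sorted (3,3,4,4): b_1=3>1, not a PF.
4^4 − 125 = 256 − 125 = 131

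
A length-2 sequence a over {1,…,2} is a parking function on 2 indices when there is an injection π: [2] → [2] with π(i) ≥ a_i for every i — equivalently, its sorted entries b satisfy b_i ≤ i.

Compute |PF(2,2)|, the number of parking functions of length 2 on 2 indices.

#PF = 1·3^1 = 1 · 3 = 3 (Konheim–Weiss)
One tuple (1,2) → sorted (1,2): b_i ≤ i ∀i, a PF.

3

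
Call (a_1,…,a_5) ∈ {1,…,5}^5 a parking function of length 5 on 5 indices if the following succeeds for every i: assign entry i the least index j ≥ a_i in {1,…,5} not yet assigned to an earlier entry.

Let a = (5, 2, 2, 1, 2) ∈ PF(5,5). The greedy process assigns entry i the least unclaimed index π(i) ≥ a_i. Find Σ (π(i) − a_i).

3

Σπ = 5·6/2 = 15 (π permutes [5]); Σa = 5+2+2+1+2 = 12; disp = 15−12 = 3.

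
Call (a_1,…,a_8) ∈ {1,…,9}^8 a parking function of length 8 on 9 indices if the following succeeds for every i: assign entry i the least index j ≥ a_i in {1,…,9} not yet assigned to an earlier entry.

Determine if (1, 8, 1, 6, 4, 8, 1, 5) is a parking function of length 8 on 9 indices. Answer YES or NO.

Sorted: b = (1, 1, 1, 4, 5, 6, 8, 8).
  b_1=1 ≤ 2
  b_2=1 ≤ 3
  b_3=1 ≤ 4
  b_4=4 ≤ 5
  b_5=5 ≤ 6
  b_6=6 ≤ 7
  b_7=8 ≤ 8
  b_8=8 ≤ 9
All bounds hold ⇒ YES

YES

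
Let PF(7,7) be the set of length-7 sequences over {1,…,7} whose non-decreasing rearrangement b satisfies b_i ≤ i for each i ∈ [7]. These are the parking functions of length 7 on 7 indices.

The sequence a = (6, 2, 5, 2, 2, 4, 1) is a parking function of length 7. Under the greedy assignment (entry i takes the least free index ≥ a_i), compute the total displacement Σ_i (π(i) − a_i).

Σπ(i) = 1+…+7 = 28; Σa = 6+2+5+2+2+4+1 = 22; disp = 28−22 = 6.

6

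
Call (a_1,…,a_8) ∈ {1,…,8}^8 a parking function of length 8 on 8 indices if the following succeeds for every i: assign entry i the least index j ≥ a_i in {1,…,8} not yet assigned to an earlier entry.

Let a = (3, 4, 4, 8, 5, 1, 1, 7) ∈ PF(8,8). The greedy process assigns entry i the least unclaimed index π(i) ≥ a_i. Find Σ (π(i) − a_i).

Σπ = 8·9/2 = 36 (π permutes [8]); Σa = 3+4+4+8+5+1+1+7 = 33; disp = 36−33 = 3.

3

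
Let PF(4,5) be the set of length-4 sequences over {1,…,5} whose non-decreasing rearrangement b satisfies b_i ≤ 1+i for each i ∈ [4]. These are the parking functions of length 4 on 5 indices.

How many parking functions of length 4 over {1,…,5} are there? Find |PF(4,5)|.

432

Count = (5+1−4)·(5+1)^{4−1} = 2·216 = 432 (Konheim–Weiss)
E.g. (3,5,2,3) → sorted (2,3,3,5): b_i ≤ 1+i ∀i, a PF.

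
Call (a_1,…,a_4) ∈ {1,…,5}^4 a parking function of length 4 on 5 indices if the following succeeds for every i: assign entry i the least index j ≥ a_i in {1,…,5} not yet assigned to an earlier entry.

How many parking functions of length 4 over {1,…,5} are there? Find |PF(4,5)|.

432

Count = (6−4)·6^(4−1) = 2×216 = 432 [KW]
Example (3,4,5,2) → sorted (2,3,4,5): b_i ≤ 1+i ∀i, a PF.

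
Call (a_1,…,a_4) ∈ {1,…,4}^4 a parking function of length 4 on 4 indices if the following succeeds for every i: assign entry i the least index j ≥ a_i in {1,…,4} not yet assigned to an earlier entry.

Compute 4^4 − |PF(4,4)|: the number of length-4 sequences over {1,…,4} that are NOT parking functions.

|PF| = 1·5^3 = 1·125 = 125 [KW]
Check (2,3,3,3) → sorted (2,3,3,3): b_1=2>1, not a PF.
4^4 − 125 = 256 − 125 = 131

131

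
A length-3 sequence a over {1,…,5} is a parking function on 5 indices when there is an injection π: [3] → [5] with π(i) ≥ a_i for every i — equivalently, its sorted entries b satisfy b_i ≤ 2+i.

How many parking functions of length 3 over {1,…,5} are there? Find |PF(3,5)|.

108

Count = (6−3)·6^(3−1) = 3×36 = 108
Check (2,2,1) → sorted (1,2,2): b_i ≤ 2+i ∀i, a PF.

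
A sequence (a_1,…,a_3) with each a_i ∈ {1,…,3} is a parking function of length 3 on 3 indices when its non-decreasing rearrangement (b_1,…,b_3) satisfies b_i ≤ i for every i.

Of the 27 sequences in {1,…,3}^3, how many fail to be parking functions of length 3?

#PF = 1·4^2 = 1 · 16 = 16
Check (2,3,3) → sorted (2,3,3): b_1=2>1, not a PF.
So 27 − 16 = 11 fail.

11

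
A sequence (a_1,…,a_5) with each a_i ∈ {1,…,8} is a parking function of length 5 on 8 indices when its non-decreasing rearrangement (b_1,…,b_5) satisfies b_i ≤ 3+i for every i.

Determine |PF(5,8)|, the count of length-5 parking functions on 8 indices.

#PF = (8+1−5)·(8+1)^{5−1} = 4×6561 = 26244 (Konheim–Weiss)
Example (5,3,7,3,5) → sorted (3,3,5,5,7): b_i ≤ 3+i ∀i, a PF.

26244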